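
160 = 160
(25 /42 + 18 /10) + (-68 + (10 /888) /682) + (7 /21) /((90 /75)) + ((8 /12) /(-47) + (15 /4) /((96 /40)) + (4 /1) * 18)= 24571265723 /2988714960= 8.22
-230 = -230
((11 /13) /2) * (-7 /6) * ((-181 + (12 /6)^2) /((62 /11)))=15.50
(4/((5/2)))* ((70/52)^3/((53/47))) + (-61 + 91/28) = -25285771/465764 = -54.29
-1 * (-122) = 122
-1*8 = -8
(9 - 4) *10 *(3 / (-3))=-50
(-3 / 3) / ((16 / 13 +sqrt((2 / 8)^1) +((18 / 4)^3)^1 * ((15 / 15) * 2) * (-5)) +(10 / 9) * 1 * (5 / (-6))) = 1404 / 1278265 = 0.00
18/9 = 2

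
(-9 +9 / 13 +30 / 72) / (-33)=1231 / 5148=0.24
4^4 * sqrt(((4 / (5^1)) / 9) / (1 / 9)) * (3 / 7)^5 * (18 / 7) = 2239488 * sqrt(5) / 588245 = 8.51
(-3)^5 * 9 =-2187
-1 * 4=-4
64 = 64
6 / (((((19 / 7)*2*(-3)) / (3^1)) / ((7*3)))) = -441 / 19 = -23.21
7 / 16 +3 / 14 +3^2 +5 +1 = 1753 / 112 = 15.65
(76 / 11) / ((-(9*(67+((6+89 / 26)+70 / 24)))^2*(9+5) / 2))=-205504 / 106160759397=-0.00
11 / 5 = 2.20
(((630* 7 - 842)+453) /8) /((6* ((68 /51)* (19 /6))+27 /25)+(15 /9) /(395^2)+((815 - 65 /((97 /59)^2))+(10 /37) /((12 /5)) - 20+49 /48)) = 436820943555650 /693958949618151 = 0.63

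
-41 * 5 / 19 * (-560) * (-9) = -1033200 / 19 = -54378.95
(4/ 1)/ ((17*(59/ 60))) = 240/ 1003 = 0.24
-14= -14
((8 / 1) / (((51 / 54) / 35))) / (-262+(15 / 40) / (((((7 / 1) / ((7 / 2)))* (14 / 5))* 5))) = -225792 / 199529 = -1.13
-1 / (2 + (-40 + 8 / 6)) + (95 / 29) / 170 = 1262 / 27115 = 0.05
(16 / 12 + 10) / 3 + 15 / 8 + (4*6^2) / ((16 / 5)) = 3647 / 72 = 50.65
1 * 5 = 5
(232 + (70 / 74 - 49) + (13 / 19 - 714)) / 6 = -124049 / 1406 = -88.23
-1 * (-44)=44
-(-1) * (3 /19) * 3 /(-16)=-9 /304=-0.03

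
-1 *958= -958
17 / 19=0.89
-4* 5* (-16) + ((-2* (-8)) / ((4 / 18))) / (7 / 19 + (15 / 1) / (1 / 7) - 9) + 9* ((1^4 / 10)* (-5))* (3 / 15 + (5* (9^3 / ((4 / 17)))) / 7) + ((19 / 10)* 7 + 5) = -9620.51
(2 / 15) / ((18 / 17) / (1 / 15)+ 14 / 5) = 0.01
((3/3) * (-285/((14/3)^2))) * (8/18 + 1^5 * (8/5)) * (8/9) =-3496/147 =-23.78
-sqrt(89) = -9.43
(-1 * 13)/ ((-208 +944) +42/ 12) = -26/ 1479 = -0.02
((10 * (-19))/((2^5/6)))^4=6597500625/4096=1610717.93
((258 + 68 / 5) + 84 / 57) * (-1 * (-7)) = 181594 / 95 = 1911.52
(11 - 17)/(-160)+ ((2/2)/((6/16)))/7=703/1680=0.42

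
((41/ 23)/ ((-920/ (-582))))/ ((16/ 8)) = 11931/ 21160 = 0.56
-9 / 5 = -1.80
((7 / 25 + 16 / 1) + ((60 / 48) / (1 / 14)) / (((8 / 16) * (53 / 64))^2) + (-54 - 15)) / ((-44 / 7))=-12130083 / 1544950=-7.85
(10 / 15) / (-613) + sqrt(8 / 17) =-2 / 1839 + 2 *sqrt(34) / 17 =0.68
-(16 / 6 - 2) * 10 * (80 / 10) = -160 / 3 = -53.33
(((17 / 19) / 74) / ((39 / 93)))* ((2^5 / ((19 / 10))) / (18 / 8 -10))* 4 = -43520 / 173641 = -0.25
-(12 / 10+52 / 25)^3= -551368 / 15625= -35.29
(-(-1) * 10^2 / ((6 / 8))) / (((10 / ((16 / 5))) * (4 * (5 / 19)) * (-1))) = -608 / 15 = -40.53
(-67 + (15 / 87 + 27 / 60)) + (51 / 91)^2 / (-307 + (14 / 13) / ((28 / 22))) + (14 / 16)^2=-65.61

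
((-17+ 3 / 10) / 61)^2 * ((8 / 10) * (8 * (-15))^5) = -5551740518400 / 3721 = -1492002289.28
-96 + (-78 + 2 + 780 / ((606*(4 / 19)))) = -33509 / 202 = -165.89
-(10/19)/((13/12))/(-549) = 40/45201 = 0.00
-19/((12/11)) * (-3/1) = 52.25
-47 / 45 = -1.04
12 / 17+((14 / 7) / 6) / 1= 53 / 51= 1.04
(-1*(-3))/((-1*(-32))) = 3/32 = 0.09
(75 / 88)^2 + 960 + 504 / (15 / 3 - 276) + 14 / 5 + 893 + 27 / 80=19464780519 / 10493120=1855.00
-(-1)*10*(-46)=-460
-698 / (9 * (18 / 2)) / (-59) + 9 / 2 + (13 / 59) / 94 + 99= 23280778 / 224613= 103.65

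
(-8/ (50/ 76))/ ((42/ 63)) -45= -1581/ 25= -63.24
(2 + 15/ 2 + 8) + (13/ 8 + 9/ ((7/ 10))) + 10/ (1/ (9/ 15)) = 2127/ 56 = 37.98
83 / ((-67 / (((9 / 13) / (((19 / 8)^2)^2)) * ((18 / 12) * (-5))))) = 22947840 / 113509591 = 0.20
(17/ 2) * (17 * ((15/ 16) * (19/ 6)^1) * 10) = 137275/ 32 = 4289.84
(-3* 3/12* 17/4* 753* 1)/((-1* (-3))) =-12801/16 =-800.06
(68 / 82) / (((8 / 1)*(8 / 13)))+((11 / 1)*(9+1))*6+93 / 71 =61618027 / 93152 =661.48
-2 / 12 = -1 / 6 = -0.17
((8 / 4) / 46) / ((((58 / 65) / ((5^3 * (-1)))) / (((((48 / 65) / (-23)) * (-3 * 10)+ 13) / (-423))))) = 2609375 / 12978486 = 0.20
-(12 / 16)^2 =-9 / 16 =-0.56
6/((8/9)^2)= 243/32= 7.59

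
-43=-43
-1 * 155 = -155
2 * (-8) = -16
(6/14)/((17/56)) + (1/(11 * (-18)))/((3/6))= 2359/1683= 1.40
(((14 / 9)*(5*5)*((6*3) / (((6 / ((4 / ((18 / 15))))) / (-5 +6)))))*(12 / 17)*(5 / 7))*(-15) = -50000 / 17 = -2941.18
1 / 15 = 0.07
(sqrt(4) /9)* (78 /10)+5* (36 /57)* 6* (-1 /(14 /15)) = -37042 /1995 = -18.57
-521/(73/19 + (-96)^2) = -9899/175177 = -0.06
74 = 74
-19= -19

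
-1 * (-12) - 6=6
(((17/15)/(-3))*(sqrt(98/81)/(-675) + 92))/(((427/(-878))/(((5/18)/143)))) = 686596/4945941 - 7463*sqrt(2)/4292370225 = 0.14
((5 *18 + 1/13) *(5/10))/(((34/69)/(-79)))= -6383121/884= -7220.73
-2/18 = -1/9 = -0.11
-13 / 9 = -1.44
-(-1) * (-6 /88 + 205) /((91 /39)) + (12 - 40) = 18427 /308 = 59.83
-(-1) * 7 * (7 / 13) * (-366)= -17934 / 13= -1379.54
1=1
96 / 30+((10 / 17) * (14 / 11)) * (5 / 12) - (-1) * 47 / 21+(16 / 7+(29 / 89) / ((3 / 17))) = 9.88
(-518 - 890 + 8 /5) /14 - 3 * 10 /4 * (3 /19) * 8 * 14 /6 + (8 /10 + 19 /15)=-240389 /1995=-120.50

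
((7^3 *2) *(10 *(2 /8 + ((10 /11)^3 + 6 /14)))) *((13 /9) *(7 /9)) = 132008695 /11979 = 11020.01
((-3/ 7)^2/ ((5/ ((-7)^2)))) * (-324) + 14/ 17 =-49502/ 85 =-582.38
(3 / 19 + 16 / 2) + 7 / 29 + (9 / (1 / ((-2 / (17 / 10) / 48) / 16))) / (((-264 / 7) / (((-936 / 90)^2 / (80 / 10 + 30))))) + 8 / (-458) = 63295119023 / 7550551360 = 8.38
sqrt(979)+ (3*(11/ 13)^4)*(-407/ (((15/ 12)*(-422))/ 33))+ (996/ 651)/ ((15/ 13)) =sqrt(979)+ 794098433762/ 19615837605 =71.77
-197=-197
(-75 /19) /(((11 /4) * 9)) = -100 /627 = -0.16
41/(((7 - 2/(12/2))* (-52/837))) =-102951/1040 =-98.99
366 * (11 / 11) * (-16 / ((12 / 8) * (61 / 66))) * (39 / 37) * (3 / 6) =-82368 / 37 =-2226.16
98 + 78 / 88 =4351 / 44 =98.89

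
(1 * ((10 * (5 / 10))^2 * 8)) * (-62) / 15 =-2480 / 3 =-826.67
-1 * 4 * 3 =-12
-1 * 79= -79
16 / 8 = 2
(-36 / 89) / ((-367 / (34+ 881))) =32940 / 32663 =1.01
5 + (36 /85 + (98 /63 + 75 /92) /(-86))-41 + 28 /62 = -6595757737 /187633080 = -35.15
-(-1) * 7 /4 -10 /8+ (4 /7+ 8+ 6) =211 /14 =15.07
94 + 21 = 115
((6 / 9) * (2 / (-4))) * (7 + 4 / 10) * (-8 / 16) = 37 / 30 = 1.23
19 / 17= 1.12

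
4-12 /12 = 3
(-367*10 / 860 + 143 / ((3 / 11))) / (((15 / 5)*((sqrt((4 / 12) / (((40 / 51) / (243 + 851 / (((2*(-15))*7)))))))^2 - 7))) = 187847800 / 102457347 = 1.83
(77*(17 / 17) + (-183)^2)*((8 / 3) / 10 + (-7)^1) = -226011.07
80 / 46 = 40 / 23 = 1.74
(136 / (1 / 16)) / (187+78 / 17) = 36992 / 3257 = 11.36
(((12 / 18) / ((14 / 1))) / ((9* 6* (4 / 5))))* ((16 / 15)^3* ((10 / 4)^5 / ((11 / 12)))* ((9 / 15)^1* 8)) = 12800 / 18711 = 0.68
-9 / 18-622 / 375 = -1619 / 750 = -2.16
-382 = -382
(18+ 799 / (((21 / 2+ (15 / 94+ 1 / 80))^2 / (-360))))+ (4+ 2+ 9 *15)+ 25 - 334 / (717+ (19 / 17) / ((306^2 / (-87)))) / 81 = -4303120006498810023536 / 1837738377990230079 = -2341.53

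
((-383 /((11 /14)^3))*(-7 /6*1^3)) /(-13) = -70.86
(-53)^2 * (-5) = -14045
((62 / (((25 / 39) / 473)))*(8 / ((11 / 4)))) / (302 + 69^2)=3327168 / 126575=26.29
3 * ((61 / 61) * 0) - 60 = -60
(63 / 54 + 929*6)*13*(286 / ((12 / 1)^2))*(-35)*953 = -2074194317195 / 432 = -4801375734.25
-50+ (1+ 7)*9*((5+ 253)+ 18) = 19822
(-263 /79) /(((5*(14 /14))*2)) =-263 /790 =-0.33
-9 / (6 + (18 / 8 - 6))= -4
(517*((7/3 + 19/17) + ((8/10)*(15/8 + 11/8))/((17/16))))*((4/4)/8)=97196/255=381.16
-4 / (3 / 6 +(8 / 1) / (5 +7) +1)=-24 / 13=-1.85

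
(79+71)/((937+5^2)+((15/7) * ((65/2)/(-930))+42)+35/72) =2343600/15692921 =0.15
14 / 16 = 7 / 8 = 0.88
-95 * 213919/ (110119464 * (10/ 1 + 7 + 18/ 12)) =-20322305/ 2037210084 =-0.01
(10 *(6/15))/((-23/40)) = -160/23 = -6.96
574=574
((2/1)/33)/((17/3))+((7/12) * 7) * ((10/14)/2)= 6593/4488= 1.47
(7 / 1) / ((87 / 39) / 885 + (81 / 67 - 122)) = -770835 / 13301146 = -0.06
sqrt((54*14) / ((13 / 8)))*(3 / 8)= 9*sqrt(546) / 26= 8.09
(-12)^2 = 144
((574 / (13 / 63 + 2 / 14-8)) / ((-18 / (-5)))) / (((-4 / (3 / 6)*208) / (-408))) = -512295 / 100256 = -5.11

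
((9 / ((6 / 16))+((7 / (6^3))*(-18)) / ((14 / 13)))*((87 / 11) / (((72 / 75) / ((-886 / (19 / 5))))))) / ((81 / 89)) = -80465578625 / 1625184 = -49511.67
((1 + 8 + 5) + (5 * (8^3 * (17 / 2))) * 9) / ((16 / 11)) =1077197 / 8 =134649.62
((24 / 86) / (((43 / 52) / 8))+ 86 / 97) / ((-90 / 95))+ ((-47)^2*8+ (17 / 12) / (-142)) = 16199137956941 / 916852536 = 17668.20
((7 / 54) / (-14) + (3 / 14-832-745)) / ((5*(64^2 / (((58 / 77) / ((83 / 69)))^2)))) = -530333046673 / 17566566420480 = -0.03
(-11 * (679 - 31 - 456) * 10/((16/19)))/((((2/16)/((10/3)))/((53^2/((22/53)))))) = -4525860800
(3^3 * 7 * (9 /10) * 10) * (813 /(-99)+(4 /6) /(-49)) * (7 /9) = -119709 /11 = -10882.64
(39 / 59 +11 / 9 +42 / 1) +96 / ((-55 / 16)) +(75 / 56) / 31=811155959 / 50699880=16.00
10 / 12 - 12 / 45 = 17 / 30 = 0.57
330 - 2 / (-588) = 97021 / 294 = 330.00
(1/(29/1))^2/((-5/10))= -2/841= -0.00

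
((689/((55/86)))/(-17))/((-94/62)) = 1836874/43945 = 41.80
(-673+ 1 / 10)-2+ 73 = -6019 / 10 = -601.90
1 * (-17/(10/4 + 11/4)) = -68/21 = -3.24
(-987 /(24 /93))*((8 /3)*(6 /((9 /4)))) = -81592 /3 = -27197.33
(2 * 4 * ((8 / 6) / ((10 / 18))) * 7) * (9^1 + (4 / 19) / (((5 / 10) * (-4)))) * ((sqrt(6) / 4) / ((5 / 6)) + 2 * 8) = 170352 * sqrt(6) / 475 + 1817088 / 95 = 20005.72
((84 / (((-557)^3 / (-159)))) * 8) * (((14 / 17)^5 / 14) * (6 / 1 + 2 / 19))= 476142041088 / 4661909015921119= 0.00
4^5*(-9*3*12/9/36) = -1024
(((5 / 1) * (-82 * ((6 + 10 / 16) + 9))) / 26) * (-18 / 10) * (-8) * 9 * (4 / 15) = -110700 / 13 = -8515.38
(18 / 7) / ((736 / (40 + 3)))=387 / 2576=0.15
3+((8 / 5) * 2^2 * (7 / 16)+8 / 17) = 533 / 85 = 6.27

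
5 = 5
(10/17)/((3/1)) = 10/51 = 0.20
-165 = -165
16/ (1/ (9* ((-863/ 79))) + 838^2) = 124272/ 5454329069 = 0.00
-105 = -105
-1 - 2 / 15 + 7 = 88 / 15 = 5.87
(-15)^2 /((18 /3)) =75 /2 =37.50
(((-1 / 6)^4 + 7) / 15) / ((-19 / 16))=-9073 / 23085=-0.39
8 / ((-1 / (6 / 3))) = -16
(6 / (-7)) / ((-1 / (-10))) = -60 / 7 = -8.57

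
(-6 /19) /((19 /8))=-48 /361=-0.13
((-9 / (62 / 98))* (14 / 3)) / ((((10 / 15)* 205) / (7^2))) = -151263 / 6355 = -23.80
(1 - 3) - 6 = -8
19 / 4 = 4.75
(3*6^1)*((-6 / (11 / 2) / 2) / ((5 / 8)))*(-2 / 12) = 2.62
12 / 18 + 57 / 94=359 / 282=1.27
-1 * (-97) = 97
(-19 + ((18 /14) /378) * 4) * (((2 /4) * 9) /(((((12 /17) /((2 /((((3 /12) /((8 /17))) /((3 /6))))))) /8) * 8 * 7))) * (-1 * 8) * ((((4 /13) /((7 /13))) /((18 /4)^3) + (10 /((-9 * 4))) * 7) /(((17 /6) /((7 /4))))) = -441670168 /1416933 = -311.71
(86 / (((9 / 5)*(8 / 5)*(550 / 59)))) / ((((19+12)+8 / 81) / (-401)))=-41.30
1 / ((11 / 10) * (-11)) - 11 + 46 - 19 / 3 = 10376 / 363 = 28.58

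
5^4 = 625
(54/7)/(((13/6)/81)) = 26244/91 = 288.40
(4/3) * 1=4/3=1.33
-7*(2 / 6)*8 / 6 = -28 / 9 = -3.11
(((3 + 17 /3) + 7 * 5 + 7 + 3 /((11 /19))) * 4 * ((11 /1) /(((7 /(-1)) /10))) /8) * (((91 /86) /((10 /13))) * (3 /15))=-311467 /2580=-120.72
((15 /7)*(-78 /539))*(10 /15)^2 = -520 /3773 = -0.14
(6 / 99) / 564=1 / 9306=0.00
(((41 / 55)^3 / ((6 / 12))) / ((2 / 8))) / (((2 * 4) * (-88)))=-0.00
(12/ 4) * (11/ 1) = 33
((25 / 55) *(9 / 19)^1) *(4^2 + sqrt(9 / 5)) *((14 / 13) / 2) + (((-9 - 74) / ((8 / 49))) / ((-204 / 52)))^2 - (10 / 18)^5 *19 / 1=189 *sqrt(5) / 2717 + 49832961143604077 / 2967426715968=16793.48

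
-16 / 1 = -16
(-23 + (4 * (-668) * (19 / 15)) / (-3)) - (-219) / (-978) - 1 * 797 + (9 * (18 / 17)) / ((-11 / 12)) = 816288241 / 2743290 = 297.56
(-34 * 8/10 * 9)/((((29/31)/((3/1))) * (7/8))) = -910656/1015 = -897.20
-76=-76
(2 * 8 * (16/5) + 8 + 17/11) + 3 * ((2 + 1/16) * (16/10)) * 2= 886/11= 80.55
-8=-8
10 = 10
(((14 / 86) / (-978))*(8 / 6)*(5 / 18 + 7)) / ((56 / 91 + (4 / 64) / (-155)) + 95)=-0.00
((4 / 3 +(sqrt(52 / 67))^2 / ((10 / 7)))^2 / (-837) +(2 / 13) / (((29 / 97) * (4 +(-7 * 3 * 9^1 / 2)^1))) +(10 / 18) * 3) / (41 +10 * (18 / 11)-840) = -1051315875504653 / 496626871188278025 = -0.00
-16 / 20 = -4 / 5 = -0.80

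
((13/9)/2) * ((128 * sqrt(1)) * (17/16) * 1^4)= 884/9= 98.22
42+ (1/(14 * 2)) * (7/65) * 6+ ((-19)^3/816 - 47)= -709811/53040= -13.38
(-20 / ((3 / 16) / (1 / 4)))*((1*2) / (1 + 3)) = -40 / 3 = -13.33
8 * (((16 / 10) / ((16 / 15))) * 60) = 720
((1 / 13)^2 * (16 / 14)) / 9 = 8 / 10647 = 0.00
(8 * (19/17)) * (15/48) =95/34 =2.79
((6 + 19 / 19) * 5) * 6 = 210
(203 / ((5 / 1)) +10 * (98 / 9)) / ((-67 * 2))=-6727 / 6030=-1.12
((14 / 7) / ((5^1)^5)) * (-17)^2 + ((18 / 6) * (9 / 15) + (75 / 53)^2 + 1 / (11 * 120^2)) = 221775253397 / 55618200000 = 3.99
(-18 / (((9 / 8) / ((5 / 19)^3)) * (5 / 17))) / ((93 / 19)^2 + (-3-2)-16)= -1700 / 5073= -0.34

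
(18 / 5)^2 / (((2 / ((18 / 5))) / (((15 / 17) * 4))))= 34992 / 425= 82.33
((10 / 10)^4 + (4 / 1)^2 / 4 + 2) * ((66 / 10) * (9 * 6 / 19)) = 12474 / 95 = 131.31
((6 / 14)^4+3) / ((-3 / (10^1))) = -24280 / 2401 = -10.11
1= 1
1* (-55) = -55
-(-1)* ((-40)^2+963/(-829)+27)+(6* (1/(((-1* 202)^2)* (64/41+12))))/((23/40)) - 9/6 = 87830714468011/54071685826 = 1624.34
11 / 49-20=-969 / 49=-19.78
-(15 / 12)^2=-25 / 16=-1.56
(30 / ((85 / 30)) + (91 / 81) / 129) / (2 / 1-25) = -1882367 / 4085559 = -0.46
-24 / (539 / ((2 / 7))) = -48 / 3773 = -0.01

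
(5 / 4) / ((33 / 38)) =95 / 66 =1.44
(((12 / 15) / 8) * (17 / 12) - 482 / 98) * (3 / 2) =-28087 / 3920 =-7.17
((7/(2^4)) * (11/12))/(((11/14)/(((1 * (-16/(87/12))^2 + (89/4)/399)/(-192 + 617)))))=544523/92039040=0.01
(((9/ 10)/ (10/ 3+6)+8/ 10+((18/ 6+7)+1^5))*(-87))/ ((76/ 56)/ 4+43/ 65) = -3767361/ 3643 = -1034.14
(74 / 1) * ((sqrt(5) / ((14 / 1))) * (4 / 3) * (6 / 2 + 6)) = 444 * sqrt(5) / 7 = 141.83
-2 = -2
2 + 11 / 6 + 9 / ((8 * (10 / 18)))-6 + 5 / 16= 41 / 240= 0.17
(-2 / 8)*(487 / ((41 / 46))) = -11201 / 82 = -136.60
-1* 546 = -546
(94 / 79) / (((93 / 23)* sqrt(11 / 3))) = 2162* sqrt(33) / 80817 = 0.15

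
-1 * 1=-1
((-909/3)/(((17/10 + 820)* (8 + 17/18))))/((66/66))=-6060/146993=-0.04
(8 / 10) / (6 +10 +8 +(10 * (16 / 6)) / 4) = 0.03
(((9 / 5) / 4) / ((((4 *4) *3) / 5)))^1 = 3 / 64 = 0.05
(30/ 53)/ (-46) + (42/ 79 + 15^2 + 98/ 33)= 726122852/ 3177933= 228.49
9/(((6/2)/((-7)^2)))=147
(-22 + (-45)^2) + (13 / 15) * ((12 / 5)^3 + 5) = 3786214 / 1875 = 2019.31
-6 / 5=-1.20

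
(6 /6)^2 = 1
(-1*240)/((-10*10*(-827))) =-12/4135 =-0.00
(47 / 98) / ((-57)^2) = 47 / 318402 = 0.00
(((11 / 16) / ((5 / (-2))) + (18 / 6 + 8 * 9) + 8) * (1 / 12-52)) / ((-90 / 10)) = 687169 / 1440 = 477.20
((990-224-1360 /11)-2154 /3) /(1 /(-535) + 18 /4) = -890240 /52943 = -16.82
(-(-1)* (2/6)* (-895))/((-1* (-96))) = -895/288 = -3.11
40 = 40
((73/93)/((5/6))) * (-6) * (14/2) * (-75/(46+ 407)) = 30660/4681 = 6.55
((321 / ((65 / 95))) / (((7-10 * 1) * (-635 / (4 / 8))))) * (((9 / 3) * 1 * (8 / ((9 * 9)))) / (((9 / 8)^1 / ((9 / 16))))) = 4066 / 222885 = 0.02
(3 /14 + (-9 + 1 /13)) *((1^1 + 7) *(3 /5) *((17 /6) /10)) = -11.84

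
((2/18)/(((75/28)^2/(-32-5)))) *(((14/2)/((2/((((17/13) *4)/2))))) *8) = -27615616/658125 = -41.96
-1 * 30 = -30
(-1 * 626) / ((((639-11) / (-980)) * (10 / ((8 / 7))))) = 17528 / 157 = 111.64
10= 10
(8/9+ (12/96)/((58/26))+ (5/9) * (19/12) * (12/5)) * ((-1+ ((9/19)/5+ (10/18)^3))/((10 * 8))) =-36030671/1285372800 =-0.03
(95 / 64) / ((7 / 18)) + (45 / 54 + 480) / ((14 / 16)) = 371845 / 672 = 553.34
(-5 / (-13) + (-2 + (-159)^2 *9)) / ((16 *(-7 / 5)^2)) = 4621650 / 637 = 7255.34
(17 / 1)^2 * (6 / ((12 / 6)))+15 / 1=882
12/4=3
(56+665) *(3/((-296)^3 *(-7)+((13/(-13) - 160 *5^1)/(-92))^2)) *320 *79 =462816936960/1536558180929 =0.30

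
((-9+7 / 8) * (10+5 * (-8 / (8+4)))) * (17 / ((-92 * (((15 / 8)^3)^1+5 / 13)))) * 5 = 4596800 / 640803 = 7.17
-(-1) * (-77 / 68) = -1.13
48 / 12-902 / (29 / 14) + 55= -10917 / 29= -376.45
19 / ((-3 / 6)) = -38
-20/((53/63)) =-1260/53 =-23.77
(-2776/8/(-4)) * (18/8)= 3123/16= 195.19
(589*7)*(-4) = -16492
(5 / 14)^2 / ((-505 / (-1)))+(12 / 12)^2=19801 / 19796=1.00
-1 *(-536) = 536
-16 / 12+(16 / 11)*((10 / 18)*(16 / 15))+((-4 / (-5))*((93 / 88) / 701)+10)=19840811 / 2081970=9.53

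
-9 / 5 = -1.80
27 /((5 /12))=324 /5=64.80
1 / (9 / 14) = 14 / 9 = 1.56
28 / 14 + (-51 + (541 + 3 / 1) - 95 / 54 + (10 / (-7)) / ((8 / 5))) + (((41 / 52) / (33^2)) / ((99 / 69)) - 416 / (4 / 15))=-6983011667 / 6540534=-1067.65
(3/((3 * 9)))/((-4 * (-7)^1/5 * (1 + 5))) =5/1512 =0.00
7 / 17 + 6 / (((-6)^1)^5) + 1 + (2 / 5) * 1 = 1.81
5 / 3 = 1.67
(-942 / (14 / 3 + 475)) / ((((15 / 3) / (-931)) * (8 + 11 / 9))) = 23679054 / 597185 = 39.65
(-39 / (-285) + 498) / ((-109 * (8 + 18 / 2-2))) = -47323 / 155325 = -0.30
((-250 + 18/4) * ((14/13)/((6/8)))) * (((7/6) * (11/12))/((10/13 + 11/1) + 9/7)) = -168413/5832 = -28.88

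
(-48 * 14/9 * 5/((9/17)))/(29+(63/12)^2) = -60928/4887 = -12.47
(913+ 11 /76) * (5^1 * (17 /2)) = 5898915 /152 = 38808.65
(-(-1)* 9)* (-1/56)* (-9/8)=81/448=0.18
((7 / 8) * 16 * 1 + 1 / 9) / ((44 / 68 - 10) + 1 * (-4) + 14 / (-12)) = -4318 / 4443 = -0.97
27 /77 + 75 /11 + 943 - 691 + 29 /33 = 5461 /21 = 260.05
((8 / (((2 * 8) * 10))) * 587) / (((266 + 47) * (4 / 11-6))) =-6457 / 388120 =-0.02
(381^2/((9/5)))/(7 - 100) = -80645/93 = -867.15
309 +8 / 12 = 929 / 3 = 309.67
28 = 28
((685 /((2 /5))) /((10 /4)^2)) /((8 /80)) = 2740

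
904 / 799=1.13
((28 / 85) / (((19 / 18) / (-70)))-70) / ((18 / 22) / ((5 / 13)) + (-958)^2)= -1631630 / 16304115251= -0.00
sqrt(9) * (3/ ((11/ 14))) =126/ 11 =11.45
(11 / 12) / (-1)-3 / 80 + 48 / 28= 1277 / 1680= 0.76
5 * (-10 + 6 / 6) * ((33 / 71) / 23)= -1485 / 1633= -0.91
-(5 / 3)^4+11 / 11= -544 / 81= -6.72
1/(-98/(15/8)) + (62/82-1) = -8455/32144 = -0.26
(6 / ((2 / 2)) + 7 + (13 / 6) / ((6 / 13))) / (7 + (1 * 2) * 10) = 0.66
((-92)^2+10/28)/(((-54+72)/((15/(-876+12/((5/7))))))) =-2962525/360864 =-8.21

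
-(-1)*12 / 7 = 1.71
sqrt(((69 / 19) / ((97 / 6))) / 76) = 3 * sqrt(4462) / 3686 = 0.05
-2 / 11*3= -6 / 11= -0.55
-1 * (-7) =7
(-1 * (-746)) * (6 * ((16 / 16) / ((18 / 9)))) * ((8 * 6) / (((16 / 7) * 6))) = 7833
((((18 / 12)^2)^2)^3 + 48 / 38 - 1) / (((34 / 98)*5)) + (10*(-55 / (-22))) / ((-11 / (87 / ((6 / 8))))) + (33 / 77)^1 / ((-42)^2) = -14128244417611 / 74875637760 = -188.69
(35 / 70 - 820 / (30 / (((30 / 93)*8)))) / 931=-1861 / 24738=-0.08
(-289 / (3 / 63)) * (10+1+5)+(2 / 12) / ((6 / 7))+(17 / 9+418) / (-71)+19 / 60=-34473838 / 355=-97109.40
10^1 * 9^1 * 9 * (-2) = -1620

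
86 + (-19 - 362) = -295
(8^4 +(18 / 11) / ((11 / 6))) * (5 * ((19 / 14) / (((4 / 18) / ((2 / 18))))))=11773445 / 847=13900.17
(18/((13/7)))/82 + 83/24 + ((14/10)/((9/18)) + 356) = 23177603/63960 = 362.38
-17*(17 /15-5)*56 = 55216 /15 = 3681.07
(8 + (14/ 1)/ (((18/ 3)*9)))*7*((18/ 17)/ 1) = 3122/ 51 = 61.22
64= 64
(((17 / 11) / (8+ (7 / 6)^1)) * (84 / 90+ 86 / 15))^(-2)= 14641 / 18496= 0.79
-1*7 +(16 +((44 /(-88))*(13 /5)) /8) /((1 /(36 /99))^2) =-2968 /605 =-4.91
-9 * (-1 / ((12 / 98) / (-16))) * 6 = -7056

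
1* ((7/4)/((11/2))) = 7/22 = 0.32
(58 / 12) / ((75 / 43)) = 1247 / 450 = 2.77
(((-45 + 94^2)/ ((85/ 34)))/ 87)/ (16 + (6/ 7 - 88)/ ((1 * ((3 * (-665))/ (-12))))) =8184421/ 3133740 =2.61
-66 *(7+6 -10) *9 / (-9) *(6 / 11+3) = 702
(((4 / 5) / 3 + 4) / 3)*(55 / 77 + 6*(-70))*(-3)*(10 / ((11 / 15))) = 1878400 / 77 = 24394.81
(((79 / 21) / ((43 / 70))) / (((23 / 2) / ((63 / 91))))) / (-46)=-2370 / 295711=-0.01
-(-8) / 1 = 8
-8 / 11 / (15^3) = -8 / 37125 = -0.00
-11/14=-0.79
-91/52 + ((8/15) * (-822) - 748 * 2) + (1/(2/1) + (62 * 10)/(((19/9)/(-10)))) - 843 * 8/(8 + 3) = -22929737/4180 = -5485.58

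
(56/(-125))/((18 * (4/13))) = -0.08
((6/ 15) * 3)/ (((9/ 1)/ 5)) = 2/ 3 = 0.67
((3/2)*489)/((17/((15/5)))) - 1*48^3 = -3755727/34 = -110462.56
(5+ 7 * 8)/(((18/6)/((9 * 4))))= 732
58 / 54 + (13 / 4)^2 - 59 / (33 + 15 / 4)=212339 / 21168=10.03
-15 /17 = -0.88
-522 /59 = -8.85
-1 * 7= -7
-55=-55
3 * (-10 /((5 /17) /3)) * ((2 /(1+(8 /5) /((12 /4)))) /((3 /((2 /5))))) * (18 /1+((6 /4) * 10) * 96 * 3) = -5309712 /23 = -230857.04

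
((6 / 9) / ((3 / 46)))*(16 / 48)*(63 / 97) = 644 / 291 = 2.21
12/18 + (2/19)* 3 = 0.98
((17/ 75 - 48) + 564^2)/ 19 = 23853617/ 1425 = 16739.38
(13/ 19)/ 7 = 13/ 133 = 0.10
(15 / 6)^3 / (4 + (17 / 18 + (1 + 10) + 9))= 1125 / 1796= 0.63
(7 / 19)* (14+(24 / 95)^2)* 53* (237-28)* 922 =477582175532 / 9025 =52917692.58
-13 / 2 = -6.50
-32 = -32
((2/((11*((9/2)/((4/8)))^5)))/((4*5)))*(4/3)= 2/9743085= 0.00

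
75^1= 75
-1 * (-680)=680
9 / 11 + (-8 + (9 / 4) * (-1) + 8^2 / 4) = 289 / 44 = 6.57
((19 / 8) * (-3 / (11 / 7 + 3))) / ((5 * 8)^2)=-399 / 409600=-0.00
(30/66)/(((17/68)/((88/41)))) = 160/41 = 3.90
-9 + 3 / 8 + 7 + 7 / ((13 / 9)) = 335 / 104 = 3.22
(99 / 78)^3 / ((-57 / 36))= -107811 / 83486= -1.29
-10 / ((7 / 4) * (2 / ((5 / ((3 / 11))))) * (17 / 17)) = -1100 / 21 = -52.38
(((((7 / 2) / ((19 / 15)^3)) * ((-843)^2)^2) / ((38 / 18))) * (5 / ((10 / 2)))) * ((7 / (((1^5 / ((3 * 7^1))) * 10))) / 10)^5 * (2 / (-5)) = -58965948099838937337735807 / 52128400000000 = -1131167426965.70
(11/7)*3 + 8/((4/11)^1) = 187/7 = 26.71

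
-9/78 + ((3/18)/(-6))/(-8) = -419/3744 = -0.11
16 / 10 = 8 / 5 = 1.60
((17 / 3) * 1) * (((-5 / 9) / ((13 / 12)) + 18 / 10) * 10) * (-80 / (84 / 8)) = -1365440 / 2457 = -555.73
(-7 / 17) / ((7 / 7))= -7 / 17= -0.41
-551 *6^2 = -19836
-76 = -76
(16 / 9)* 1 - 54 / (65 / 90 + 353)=93124 / 57303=1.63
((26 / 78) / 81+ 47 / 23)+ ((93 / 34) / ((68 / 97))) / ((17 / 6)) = 376152595 / 109835028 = 3.42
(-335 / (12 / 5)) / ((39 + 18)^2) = -1675 / 38988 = -0.04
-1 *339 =-339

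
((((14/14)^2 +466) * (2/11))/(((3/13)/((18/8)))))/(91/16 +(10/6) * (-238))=-437112/206437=-2.12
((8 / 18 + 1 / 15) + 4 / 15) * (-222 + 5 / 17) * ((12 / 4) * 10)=-263830 / 51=-5173.14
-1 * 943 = -943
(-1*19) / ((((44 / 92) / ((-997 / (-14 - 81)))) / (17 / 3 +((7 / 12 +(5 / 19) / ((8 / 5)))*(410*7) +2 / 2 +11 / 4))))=-5635086871 / 6270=-898737.94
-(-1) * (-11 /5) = -11 /5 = -2.20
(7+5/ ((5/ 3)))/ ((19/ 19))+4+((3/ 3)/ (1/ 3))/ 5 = 73/ 5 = 14.60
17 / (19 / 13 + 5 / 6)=1326 / 179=7.41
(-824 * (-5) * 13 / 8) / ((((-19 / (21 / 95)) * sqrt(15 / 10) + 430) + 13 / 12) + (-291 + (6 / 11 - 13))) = 245653207800 * sqrt(6) / 4445944441 + 729530021220 / 4445944441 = 299.43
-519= -519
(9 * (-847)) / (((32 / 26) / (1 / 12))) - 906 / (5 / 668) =-38898477 / 320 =-121557.74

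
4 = 4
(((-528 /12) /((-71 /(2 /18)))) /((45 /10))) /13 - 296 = -296.00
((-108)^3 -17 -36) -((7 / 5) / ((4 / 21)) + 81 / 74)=-932232349 / 740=-1259773.44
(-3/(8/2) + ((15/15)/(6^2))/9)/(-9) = 121/1458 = 0.08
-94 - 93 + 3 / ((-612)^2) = -23346575 / 124848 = -187.00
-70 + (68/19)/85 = -6646/95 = -69.96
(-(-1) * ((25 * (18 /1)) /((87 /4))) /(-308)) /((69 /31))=-1550 /51359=-0.03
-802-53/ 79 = -63411/ 79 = -802.67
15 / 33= 5 / 11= 0.45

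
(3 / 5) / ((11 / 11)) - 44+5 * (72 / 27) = -451 / 15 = -30.07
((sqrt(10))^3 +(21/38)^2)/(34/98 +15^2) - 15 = -14.86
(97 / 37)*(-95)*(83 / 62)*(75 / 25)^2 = -6883605 / 2294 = -3000.70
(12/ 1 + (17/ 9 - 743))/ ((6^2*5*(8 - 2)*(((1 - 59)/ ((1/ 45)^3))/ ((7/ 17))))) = 1351/ 25686315000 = 0.00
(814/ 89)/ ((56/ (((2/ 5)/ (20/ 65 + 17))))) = 5291/ 1401750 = 0.00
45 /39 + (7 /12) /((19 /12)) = 376 /247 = 1.52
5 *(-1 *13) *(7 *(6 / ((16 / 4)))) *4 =-2730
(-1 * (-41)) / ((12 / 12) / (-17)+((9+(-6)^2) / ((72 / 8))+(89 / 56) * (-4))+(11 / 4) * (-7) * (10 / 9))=-43911 / 24424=-1.80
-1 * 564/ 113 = -564/ 113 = -4.99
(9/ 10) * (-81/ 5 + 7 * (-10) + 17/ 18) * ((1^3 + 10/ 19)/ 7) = -222517/ 13300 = -16.73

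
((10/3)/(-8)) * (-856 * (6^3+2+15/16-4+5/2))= 1861265/24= 77552.71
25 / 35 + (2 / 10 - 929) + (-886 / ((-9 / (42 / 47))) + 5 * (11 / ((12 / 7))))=-15950527 / 19740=-808.03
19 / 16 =1.19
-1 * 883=-883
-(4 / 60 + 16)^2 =-58081 / 225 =-258.14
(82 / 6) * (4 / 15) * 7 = 1148 / 45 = 25.51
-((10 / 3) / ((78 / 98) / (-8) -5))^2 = -15366400 / 35964009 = -0.43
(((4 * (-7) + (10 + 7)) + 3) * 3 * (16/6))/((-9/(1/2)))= 32/9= 3.56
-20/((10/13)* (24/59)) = -767/12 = -63.92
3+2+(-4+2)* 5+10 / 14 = -30 / 7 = -4.29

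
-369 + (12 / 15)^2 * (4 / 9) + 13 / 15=-82766 / 225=-367.85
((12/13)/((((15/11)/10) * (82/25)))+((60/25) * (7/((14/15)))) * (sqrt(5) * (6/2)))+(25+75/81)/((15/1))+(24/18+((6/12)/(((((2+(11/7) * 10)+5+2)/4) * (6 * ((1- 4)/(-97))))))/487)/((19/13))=325167963131/69110000037+54 * sqrt(5)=125.45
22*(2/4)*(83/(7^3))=913/343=2.66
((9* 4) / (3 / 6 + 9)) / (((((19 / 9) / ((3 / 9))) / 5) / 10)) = 10800 / 361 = 29.92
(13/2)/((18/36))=13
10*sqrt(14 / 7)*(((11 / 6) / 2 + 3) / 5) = 47*sqrt(2) / 6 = 11.08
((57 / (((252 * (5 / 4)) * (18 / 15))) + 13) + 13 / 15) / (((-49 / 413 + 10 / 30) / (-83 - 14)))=-50539813 / 7980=-6333.31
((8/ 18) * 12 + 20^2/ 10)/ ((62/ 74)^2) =64.58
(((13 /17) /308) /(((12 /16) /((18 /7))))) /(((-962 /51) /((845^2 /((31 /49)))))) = -6426225 /12617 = -509.33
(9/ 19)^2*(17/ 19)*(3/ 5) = 4131/ 34295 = 0.12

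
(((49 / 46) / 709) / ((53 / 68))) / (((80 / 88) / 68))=623084 / 4321355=0.14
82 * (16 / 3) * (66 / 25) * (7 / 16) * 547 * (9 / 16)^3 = 1258894791 / 25600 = 49175.58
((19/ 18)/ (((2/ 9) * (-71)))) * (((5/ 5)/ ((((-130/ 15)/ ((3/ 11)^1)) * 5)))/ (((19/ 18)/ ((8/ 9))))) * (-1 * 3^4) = -1458/ 50765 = -0.03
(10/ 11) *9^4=65610/ 11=5964.55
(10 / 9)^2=100 / 81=1.23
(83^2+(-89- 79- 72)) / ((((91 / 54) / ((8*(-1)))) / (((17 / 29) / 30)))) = -8138376 / 13195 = -616.78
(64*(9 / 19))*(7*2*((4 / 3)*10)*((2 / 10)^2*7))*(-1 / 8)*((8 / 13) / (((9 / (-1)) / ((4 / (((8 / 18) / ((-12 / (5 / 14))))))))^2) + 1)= -4254617472 / 30875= -137801.38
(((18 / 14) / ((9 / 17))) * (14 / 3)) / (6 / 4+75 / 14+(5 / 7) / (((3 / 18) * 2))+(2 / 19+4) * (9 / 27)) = 1.09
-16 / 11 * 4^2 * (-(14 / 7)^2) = 1024 / 11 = 93.09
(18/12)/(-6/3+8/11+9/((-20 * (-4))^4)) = -675840000/573439901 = -1.18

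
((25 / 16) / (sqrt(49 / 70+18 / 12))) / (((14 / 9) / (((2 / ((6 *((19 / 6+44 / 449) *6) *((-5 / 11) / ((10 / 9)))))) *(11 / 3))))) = -0.10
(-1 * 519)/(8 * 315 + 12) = -173/844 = -0.20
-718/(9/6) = -1436/3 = -478.67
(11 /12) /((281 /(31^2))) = 10571 /3372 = 3.13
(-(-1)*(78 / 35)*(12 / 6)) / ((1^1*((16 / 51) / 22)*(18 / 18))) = 21879 / 70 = 312.56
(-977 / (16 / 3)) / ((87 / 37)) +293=215.09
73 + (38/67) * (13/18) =44266/603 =73.41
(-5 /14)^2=25 /196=0.13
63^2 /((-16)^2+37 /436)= 1730484 /111653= 15.50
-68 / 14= -34 / 7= -4.86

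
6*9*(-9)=-486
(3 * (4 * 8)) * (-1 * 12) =-1152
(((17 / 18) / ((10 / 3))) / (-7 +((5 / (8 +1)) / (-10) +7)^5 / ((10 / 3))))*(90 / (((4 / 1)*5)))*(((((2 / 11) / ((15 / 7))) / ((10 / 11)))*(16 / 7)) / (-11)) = -42830208 / 8380209256375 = -0.00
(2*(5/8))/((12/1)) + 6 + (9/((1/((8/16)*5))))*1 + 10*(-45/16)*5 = -5377/48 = -112.02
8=8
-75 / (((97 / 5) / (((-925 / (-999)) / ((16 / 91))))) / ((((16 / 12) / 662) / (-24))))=284375 / 166442688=0.00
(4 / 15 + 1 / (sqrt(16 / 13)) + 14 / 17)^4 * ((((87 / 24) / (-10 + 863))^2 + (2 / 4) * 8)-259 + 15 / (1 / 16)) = -5947972724754943111439 / 50405592416348160000-202132883367326009 * sqrt(13) / 6177155933376000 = -235.99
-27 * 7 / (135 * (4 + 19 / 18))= -18 / 65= -0.28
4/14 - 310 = -2168/7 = -309.71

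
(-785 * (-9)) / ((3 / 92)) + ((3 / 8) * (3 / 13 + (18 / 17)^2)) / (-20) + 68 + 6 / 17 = 130279732283 / 601120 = 216728.33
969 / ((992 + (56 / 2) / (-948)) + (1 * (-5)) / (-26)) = 5970978 / 6113707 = 0.98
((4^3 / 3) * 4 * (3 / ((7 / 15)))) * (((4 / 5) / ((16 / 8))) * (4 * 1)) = 6144 / 7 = 877.71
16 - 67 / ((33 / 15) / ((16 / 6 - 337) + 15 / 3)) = 331508 / 33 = 10045.70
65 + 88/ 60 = 997/ 15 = 66.47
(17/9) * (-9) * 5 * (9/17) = -45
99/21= 33/7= 4.71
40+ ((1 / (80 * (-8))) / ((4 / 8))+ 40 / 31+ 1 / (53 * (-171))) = 3711913927 / 89904960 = 41.29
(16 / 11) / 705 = 16 / 7755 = 0.00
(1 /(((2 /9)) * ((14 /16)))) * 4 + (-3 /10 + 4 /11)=15889 /770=20.64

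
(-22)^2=484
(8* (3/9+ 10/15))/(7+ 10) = 8/17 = 0.47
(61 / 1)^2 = 3721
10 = 10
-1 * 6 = -6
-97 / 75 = -1.29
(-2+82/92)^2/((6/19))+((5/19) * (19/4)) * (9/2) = 20139/2116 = 9.52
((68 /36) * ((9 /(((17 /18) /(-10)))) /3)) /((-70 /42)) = 36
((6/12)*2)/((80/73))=73/80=0.91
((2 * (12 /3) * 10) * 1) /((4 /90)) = 1800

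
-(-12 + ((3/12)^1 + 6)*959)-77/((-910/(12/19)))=-29549581/4940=-5981.70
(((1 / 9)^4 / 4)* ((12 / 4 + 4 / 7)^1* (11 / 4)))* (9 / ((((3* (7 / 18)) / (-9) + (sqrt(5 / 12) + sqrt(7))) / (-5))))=1375 / (1512* (-54* sqrt(7) - 9* sqrt(15) + 7))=-0.01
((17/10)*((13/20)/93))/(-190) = -221/3534000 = -0.00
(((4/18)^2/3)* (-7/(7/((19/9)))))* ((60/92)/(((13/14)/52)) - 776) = 1292608/50301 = 25.70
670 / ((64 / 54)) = 565.31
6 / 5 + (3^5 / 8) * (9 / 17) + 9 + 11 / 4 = 19741 / 680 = 29.03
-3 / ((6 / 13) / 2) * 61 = -793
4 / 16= 1 / 4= 0.25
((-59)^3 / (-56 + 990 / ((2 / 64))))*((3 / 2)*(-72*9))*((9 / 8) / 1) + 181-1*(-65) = 7876659 / 1072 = 7347.63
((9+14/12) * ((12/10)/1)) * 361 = 22021/5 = 4404.20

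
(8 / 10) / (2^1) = 2 / 5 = 0.40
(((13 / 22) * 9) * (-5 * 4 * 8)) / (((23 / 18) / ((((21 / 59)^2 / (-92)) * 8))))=148599360 / 20255939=7.34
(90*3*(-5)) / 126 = -75 / 7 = -10.71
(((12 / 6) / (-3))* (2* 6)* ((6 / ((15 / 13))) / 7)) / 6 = -0.99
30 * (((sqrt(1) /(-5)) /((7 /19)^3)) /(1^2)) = -41154 /343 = -119.98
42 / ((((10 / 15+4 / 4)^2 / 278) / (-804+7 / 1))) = -83751948 / 25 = -3350077.92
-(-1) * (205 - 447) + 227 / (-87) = -21281 / 87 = -244.61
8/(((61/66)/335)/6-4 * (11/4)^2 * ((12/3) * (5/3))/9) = -3183840/8917517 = -0.36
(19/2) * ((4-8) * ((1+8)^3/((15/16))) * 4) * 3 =-1772928/5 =-354585.60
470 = 470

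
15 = 15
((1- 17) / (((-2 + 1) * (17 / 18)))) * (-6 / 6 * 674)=-194112 / 17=-11418.35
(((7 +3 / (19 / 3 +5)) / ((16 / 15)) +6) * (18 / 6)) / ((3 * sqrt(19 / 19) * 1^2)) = 6969 / 544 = 12.81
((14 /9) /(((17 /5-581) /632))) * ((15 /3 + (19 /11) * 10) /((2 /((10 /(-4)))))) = 3387125 /71478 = 47.39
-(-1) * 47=47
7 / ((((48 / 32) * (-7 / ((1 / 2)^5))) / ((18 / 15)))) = -1 / 40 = -0.02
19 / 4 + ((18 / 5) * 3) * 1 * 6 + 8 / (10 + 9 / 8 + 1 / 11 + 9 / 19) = 5490923 / 78180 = 70.23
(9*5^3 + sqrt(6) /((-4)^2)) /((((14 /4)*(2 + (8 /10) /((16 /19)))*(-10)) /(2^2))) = -18000 /413-sqrt(6) /413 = -43.59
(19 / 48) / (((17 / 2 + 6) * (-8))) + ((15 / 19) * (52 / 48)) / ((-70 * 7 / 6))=-71977 / 5183808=-0.01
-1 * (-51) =51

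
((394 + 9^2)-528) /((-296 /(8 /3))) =53 /111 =0.48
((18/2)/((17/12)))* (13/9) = 156/17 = 9.18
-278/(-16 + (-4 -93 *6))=139/289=0.48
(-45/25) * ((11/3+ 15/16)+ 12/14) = -1101/112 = -9.83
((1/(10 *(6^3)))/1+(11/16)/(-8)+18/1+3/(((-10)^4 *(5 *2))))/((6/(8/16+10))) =1354340393/43200000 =31.35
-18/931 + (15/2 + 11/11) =15791/1862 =8.48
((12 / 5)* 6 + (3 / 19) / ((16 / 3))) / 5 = 21933 / 7600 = 2.89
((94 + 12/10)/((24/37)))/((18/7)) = 30821/540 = 57.08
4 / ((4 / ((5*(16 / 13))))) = 80 / 13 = 6.15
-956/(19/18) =-17208/19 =-905.68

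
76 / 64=19 / 16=1.19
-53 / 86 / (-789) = 53 / 67854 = 0.00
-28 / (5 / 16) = -448 / 5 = -89.60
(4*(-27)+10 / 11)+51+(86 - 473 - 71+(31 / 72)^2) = -513.91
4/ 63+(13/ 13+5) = 382/ 63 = 6.06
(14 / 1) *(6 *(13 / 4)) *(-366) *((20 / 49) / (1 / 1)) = -285480 / 7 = -40782.86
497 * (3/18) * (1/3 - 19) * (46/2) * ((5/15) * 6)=-640136/9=-71126.22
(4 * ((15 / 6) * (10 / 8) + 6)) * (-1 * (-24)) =876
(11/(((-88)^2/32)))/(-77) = -1/1694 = -0.00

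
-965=-965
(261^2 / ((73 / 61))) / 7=4155381 / 511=8131.86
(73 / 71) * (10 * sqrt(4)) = 1460 / 71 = 20.56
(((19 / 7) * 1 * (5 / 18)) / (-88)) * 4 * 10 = -475 / 1386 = -0.34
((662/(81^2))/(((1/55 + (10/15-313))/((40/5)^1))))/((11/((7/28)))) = -0.00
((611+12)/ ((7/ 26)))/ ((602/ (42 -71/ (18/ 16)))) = -219830/ 2709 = -81.15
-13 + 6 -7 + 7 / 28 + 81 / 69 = -1157 / 92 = -12.58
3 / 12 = 1 / 4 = 0.25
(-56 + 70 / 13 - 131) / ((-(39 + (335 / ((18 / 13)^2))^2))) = 247848336 / 41721579757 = 0.01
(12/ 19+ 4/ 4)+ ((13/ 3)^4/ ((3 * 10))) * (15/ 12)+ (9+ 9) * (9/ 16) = 26.45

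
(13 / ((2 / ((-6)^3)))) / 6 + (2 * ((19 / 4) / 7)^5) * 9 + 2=-1974117797 / 8605184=-229.41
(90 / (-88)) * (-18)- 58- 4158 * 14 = -1281535 / 22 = -58251.59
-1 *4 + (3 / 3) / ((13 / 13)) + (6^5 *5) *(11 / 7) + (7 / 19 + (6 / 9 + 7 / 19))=24377123 / 399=61095.55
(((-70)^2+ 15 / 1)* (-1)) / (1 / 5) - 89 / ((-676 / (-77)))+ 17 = -16608061 / 676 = -24568.14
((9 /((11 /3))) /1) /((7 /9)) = 243 /77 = 3.16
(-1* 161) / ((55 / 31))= -4991 / 55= -90.75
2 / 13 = 0.15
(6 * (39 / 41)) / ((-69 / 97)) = -7566 / 943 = -8.02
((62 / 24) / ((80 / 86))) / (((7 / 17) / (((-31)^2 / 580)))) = 21777221 / 1948800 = 11.17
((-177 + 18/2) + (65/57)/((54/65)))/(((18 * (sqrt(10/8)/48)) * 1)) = -4103032 * sqrt(5)/23085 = -397.43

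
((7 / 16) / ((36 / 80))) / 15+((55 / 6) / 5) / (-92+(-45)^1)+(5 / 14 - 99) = -10211311 / 103572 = -98.59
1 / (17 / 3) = 3 / 17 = 0.18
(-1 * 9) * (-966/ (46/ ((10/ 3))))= 630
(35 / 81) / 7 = 5 / 81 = 0.06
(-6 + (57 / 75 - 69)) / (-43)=1856 / 1075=1.73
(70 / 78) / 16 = 35 / 624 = 0.06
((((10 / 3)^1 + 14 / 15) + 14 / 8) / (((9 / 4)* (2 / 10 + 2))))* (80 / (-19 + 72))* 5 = 144400 / 15741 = 9.17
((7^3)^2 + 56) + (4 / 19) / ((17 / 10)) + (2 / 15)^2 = 117705.14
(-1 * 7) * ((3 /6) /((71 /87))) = -609 /142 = -4.29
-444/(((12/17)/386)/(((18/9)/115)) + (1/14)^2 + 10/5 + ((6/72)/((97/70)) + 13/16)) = -332351966016/2232814139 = -148.85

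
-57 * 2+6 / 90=-1709 / 15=-113.93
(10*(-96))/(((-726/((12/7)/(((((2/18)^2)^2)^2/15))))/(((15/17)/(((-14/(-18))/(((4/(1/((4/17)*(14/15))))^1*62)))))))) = 22136896805068800/244783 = 90434780213.78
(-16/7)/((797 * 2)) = -8/5579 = -0.00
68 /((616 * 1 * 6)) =17 /924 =0.02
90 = 90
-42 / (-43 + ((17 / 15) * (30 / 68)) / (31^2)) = 80724 / 82645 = 0.98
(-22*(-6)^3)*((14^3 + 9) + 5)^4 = 274949845090728192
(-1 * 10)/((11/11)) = -10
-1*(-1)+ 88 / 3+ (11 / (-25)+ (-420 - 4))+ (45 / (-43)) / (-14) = -17790541 / 45150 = -394.03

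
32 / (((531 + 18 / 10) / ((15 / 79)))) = 100 / 8769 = 0.01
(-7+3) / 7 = -0.57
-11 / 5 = -2.20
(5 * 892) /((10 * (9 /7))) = 3122 /9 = 346.89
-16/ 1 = -16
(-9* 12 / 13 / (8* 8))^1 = -27 / 208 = -0.13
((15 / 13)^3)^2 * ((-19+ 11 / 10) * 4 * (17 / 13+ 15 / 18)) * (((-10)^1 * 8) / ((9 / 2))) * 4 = 25725.26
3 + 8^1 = 11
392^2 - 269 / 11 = 1690035 / 11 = 153639.55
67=67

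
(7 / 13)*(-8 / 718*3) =-84 / 4667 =-0.02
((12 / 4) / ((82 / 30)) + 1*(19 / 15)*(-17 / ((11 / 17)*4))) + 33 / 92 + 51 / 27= -4.97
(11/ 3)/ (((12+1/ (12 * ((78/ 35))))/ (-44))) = -151008/ 11267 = -13.40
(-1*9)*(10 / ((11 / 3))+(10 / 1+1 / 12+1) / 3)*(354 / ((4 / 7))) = -3150777 / 88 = -35804.28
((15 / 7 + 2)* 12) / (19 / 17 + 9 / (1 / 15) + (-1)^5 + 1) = 2958 / 8099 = 0.37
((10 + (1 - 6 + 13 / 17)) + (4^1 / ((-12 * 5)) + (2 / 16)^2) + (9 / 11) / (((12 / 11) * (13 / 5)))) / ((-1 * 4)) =-1273411 / 848640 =-1.50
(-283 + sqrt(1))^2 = 79524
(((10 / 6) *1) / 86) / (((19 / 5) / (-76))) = -0.39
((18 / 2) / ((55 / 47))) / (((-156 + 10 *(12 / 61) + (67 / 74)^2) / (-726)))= 9325617048 / 255893335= 36.44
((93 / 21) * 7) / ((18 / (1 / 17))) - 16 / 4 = -3.90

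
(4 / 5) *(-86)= -344 / 5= -68.80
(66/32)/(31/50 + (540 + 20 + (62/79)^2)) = 5148825/1401069368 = 0.00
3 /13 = 0.23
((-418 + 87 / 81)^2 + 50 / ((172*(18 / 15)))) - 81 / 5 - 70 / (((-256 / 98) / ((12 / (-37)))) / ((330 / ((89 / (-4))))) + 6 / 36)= 1991798209259033 / 11447297460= 173997.24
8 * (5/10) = 4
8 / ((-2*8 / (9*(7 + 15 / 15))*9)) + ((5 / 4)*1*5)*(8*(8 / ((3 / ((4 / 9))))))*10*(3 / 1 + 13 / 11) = 734812 / 297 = 2474.11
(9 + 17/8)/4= 89/32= 2.78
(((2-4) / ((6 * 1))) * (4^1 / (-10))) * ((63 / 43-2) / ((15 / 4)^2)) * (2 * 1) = -1472 / 145125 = -0.01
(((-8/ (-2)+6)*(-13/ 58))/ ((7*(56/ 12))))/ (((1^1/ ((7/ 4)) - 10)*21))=65/ 187572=0.00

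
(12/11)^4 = 1.42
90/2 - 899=-854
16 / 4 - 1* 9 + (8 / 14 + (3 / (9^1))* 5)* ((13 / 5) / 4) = -1489 / 420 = -3.55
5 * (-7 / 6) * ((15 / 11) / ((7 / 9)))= -225 / 22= -10.23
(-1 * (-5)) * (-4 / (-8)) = 5 / 2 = 2.50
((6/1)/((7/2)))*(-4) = -48/7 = -6.86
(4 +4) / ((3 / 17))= 136 / 3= 45.33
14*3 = 42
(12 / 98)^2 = 36 / 2401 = 0.01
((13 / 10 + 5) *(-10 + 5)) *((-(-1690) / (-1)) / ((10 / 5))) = 53235 / 2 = 26617.50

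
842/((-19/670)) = -564140/19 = -29691.58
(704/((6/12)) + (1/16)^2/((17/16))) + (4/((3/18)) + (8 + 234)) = 455329/272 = 1674.00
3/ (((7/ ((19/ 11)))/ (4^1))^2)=17328/ 5929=2.92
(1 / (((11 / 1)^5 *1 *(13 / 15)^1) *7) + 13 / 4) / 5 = 190523393 / 293112820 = 0.65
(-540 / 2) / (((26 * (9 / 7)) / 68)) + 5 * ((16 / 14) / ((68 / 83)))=-838870 / 1547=-542.26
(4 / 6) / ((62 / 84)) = 0.90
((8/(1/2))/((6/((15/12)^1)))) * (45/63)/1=2.38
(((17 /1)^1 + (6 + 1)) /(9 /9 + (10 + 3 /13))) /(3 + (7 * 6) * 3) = 52 /3139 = 0.02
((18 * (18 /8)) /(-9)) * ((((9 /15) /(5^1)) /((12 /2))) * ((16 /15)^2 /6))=-32 /1875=-0.02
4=4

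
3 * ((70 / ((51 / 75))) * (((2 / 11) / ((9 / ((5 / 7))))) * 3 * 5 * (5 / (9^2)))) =62500 / 15147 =4.13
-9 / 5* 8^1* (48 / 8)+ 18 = -342 / 5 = -68.40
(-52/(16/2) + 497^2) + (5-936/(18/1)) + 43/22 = 2716532/11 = 246957.45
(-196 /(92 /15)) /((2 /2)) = -735 /23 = -31.96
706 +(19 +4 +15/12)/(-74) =705.67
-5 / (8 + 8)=-5 / 16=-0.31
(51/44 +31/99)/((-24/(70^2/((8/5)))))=-324625/1728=-187.86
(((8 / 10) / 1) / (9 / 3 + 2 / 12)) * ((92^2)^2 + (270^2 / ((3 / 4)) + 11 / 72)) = 5165027723 / 285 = 18122904.29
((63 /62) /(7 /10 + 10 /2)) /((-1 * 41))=-105 /24149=-0.00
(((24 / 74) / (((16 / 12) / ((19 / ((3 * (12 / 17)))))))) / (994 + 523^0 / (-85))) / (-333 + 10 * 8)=-27455 / 3163606116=-0.00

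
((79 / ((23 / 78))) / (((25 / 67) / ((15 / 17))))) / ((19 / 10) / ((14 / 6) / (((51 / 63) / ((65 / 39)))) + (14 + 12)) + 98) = 3891561804 / 602354659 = 6.46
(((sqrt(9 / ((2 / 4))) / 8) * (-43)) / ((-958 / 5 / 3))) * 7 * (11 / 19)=1.45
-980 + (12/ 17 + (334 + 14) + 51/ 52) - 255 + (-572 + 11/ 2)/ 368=-144251921/ 162656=-886.85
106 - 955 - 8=-857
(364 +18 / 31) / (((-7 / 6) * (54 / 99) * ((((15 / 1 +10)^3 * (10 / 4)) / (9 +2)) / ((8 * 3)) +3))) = -65642016 / 17296853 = -3.80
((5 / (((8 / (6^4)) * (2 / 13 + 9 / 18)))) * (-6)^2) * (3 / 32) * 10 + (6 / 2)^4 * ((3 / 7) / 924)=1532432277 / 36652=41810.33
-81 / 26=-3.12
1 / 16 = 0.06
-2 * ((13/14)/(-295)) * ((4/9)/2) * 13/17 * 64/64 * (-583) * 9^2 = -1773486/35105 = -50.52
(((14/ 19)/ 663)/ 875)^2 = 4/ 2479443890625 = 0.00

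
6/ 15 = 2/ 5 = 0.40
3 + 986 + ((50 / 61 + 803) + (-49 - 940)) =49033 / 61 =803.82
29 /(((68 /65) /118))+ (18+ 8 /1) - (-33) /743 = 83290679 /25262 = 3297.07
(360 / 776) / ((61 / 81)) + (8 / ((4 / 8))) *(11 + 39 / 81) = 184.32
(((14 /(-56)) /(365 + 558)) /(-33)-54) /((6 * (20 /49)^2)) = -15796522343 /292406400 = -54.02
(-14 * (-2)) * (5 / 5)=28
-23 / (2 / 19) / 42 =-437 / 84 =-5.20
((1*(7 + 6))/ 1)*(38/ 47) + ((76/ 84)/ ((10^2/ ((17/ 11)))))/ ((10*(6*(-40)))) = 27387344819/ 2605680000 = 10.51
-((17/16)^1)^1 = -17/16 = -1.06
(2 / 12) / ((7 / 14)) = 1 / 3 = 0.33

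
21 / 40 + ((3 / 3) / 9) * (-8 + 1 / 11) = -0.35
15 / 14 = 1.07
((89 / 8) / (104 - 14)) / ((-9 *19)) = -89 / 123120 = -0.00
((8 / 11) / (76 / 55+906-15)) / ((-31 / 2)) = -80 / 1521511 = -0.00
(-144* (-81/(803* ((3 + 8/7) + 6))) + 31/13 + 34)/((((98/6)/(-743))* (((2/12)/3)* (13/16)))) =-17992998494496/472124653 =-38110.69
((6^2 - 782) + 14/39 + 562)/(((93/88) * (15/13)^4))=-98.03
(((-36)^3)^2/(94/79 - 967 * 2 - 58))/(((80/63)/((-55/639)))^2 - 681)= 509792627570688/216027870461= 2359.85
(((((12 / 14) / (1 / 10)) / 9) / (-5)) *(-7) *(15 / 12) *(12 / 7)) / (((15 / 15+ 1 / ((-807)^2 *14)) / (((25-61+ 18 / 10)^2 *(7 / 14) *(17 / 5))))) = 5681.11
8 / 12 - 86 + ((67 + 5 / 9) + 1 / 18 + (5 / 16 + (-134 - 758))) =-130955 / 144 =-909.41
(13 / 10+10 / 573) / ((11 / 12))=15098 / 10505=1.44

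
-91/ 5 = -18.20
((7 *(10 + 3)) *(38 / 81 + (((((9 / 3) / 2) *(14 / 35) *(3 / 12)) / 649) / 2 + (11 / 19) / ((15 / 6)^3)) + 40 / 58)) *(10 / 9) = 3152383600639 / 26068967100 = 120.92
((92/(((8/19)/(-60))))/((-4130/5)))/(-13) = -6555/5369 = -1.22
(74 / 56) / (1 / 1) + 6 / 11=575 / 308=1.87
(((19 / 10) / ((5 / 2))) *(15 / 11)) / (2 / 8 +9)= 0.11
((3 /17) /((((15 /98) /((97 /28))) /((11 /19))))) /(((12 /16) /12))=59752 /1615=37.00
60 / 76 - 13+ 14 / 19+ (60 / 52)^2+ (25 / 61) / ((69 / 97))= -129287828 / 13515099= -9.57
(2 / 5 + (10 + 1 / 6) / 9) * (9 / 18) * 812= 83839 / 135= 621.03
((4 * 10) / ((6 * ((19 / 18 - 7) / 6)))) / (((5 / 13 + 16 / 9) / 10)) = -842400 / 27071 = -31.12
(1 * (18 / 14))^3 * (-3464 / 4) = -631314 / 343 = -1840.57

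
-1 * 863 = -863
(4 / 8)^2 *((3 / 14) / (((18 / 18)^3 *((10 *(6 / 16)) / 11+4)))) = 33 / 2674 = 0.01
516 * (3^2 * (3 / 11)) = 13932 / 11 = 1266.55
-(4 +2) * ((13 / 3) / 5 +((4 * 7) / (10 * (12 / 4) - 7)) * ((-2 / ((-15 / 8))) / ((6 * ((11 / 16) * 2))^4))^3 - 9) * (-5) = -2106044090527285819557484 / 8631328239881697173175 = -244.00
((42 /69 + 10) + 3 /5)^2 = 1661521 /13225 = 125.63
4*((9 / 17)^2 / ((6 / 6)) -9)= -10080 / 289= -34.88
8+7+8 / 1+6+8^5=32797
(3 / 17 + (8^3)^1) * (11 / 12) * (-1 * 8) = -191554 / 51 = -3755.96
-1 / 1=-1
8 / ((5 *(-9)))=-8 / 45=-0.18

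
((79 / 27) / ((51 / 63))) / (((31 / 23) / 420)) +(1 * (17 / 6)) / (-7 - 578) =2083363241 / 1849770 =1126.28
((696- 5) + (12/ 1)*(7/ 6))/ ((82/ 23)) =16215/ 82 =197.74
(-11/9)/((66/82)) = -41/27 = -1.52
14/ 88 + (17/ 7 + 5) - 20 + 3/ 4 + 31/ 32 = -26349/ 2464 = -10.69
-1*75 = -75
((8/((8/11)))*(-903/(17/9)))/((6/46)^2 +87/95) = -1497548745/265642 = -5637.47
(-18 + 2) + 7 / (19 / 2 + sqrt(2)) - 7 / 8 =-45527 / 2824 - 28 * sqrt(2) / 353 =-16.23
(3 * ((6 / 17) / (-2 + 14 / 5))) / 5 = 9 / 34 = 0.26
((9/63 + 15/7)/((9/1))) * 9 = 16/7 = 2.29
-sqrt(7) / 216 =-0.01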